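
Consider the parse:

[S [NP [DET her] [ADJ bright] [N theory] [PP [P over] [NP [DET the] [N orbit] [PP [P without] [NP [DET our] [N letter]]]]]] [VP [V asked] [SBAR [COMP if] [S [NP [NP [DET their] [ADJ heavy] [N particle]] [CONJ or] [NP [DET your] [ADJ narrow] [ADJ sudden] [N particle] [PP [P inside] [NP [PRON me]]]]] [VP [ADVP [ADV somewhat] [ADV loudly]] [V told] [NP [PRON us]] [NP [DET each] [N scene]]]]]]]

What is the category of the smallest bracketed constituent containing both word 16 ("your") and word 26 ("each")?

Both words fall inside [S their heavy particle or your narrow sudden particle inside me somewhat loudly told us each scene] (words 12–27), and no smaller constituent contains them both. Label: S.

S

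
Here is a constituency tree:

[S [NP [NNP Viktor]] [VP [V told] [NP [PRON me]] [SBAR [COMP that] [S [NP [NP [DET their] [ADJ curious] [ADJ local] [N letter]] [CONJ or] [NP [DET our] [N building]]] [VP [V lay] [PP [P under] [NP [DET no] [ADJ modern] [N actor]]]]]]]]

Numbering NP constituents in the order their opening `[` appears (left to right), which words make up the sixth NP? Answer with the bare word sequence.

no modern actor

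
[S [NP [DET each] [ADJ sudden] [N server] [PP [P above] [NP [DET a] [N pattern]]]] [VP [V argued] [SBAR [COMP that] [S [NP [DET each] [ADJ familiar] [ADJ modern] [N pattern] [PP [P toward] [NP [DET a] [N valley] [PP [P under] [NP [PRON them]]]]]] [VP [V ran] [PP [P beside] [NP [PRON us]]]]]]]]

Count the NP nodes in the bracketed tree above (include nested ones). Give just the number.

6

The NP constituents are: [NP each sudden server above a pattern]; [NP a pattern]; [NP each familiar modern pattern toward a valley under them]; [NP a valley under them]; [NP them]; [NP us]. Total: 6.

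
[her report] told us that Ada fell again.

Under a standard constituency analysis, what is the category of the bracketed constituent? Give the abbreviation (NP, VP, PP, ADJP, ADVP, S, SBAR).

The span is built around the noun "report" — a noun phrase (NP).

NP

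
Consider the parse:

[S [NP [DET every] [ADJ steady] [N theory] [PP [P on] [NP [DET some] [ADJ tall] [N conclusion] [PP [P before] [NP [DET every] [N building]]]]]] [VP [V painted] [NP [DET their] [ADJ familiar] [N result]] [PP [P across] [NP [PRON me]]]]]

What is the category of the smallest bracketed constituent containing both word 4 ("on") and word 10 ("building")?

PP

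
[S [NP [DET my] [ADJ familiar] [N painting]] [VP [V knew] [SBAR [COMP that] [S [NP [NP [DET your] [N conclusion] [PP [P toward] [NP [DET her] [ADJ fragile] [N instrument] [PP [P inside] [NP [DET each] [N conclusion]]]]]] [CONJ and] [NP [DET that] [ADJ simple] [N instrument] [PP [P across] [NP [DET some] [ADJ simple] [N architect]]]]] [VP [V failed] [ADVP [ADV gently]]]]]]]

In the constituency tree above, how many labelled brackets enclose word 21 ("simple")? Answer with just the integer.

9

The word sits inside ADJ, which is inside NP, inside PP, inside NP, inside NP, inside S, inside SBAR, inside VP, inside S — 9 brackets in all.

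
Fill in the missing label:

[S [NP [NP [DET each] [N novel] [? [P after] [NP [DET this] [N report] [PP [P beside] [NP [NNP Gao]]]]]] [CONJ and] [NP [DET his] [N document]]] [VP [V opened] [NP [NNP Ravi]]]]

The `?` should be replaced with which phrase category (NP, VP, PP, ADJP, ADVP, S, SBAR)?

PP

A constituent whose immediate children are P 'after', NP is a prepositional phrase: PP.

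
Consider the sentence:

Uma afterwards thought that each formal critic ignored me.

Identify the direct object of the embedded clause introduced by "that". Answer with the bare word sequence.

The verb of the embedded clause introduced by "that" is "ignored"; its direct object is the NP "me".

me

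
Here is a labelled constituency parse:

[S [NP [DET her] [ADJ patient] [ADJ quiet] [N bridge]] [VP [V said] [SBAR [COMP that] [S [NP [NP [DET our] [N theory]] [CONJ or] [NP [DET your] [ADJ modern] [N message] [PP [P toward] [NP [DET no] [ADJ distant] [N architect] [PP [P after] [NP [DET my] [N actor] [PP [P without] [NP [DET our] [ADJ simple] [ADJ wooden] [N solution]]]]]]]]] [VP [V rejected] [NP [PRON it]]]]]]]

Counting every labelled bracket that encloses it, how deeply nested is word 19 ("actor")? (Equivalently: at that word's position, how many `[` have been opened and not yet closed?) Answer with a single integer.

11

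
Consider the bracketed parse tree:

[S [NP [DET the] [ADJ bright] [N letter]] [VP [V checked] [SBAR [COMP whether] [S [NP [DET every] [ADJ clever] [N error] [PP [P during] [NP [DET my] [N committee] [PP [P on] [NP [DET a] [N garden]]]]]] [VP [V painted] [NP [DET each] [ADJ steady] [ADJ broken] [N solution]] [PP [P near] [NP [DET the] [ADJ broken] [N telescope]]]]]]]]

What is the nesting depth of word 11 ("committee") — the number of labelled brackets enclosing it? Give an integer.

The word sits inside N, which is inside NP, inside PP, inside NP, inside S, inside SBAR, inside VP, inside S — 8 brackets in all.

8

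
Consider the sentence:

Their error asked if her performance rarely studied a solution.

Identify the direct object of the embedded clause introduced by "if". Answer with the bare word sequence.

a solution

"studied" heads the VP of the embedded clause introduced by "if", and "a solution" is its direct object.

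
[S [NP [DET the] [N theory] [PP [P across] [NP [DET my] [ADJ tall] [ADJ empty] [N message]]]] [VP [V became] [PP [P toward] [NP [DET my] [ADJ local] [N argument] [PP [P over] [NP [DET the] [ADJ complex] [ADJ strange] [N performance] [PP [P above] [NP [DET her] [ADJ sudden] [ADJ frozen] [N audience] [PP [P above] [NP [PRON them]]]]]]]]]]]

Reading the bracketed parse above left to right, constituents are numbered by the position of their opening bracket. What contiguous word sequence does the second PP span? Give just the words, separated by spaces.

The PP opening brackets appear, in order, over: "across my tall empty message"; "toward my local argument over the complex strange performance above her sudden frozen audience above them"; "over the complex strange performance above her sudden frozen audience above them"; "above her sudden frozen audience above them"; "above them". The second one spans "toward my local argument over the complex strange performance above her sudden frozen audience above them".

toward my local argument over the complex strange performance above her sudden frozen audience above them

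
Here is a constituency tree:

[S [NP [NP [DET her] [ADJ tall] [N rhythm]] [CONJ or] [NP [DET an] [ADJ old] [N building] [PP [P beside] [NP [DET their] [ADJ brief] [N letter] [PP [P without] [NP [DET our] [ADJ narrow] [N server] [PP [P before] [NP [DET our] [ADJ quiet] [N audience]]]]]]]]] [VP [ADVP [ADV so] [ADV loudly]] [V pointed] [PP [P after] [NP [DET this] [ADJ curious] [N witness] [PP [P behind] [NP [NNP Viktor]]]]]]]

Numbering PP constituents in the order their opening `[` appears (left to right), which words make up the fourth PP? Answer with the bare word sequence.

after this curious witness behind Viktor

Opening `[PP` markers occur at word positions 8, 12, 16, 23, 27; the fourth of these opens the constituent [PP after this curious witness behind Viktor].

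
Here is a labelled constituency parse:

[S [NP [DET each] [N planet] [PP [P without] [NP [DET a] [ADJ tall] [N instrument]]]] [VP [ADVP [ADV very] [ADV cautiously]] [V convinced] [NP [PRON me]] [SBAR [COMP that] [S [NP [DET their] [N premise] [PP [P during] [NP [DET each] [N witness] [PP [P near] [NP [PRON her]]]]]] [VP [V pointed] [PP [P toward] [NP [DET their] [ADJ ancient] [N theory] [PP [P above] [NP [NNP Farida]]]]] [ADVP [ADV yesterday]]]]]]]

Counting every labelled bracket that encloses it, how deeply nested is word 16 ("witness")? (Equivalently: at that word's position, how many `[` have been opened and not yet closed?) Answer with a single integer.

Path from the root down to the word: S → VP → SBAR → S → NP → PP → NP → N. That is 8 enclosing brackets.

8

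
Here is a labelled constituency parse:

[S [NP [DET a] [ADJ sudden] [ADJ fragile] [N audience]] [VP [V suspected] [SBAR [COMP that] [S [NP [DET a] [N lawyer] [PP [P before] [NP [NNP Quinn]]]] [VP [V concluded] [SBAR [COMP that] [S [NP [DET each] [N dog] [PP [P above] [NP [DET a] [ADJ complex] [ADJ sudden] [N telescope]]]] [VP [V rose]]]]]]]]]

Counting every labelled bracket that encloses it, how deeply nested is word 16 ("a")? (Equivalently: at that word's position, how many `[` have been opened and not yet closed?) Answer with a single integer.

The word sits inside DET, which is inside NP, inside PP, inside NP, inside S, inside SBAR, inside VP, inside S, inside SBAR, inside VP, inside S — 11 brackets in all.

11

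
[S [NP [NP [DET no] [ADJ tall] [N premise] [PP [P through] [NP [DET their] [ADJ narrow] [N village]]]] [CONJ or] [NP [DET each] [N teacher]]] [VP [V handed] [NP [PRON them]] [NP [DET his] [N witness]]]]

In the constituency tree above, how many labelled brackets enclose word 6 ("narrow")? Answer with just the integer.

The word sits inside ADJ, which is inside NP, inside PP, inside NP, inside NP, inside S — 6 brackets in all.

6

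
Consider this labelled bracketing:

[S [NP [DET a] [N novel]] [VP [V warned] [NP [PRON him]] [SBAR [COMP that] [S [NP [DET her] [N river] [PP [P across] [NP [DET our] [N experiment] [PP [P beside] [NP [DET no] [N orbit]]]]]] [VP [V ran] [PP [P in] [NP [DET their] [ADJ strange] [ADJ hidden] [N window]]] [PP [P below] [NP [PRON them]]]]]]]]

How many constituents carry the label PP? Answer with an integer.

Listing each PP by its span: [PP across our experiment beside no orbit]; [PP beside no orbit]; [PP in their strange hidden window]; [PP below them] — that makes 4.

4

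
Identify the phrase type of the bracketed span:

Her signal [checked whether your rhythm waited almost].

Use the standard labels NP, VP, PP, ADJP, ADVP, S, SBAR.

The bracketed span "checked whether your rhythm waited almost" is headed by "checked", making it a verb phrase (VP).

VP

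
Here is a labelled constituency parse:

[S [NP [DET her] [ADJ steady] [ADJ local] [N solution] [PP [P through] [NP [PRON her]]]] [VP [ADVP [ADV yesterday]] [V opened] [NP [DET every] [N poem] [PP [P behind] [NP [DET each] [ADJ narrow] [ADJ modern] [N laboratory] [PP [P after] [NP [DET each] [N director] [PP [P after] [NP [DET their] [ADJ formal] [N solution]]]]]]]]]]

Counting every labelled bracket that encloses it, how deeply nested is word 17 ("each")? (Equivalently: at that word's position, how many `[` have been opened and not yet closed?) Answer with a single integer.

8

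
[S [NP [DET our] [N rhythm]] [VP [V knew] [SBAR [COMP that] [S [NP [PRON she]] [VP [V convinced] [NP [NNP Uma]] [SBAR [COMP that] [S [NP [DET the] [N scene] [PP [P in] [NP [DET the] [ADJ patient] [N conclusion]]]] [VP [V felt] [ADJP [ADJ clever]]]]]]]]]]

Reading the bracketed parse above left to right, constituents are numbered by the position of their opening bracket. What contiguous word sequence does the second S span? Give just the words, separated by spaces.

The S opening brackets appear, in order, over: "our rhythm knew that she convinced Uma that the scene in the patient conclusion felt clever"; "she convinced Uma that the scene in the patient conclusion felt clever"; "the scene in the patient conclusion felt clever". The second one spans "she convinced Uma that the scene in the patient conclusion felt clever".

she convinced Uma that the scene in the patient conclusion felt clever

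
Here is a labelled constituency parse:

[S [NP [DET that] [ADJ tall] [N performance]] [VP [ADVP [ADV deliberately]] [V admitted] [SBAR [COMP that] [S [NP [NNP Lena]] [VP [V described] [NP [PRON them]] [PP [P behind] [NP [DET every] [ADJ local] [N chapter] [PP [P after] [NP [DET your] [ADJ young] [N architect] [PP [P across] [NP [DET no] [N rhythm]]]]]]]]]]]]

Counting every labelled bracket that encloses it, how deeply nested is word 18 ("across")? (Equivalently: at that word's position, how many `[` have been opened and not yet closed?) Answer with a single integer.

11

Counting open brackets not yet closed at "across": [S [VP [SBAR [S [VP [PP [NP [PP [NP [PP [P = 11.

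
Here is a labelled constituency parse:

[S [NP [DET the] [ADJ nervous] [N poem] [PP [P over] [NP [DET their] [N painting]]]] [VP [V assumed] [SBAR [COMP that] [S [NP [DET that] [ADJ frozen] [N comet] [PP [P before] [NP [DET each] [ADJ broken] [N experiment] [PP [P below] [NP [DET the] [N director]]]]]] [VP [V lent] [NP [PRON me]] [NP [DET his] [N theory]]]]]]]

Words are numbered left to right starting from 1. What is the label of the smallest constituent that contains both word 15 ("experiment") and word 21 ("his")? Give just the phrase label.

Word 15 lies under S → VP → SBAR → S → NP → PP → NP → N; word 21 lies under S → VP → SBAR → S → VP → NP → DET. The lowest shared node is the S.

S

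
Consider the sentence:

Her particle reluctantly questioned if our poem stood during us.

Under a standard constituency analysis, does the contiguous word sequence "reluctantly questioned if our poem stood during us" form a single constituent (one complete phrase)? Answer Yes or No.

"reluctantly questioned if our poem stood during us" is exactly the verb phrase [VP reluctantly questioned if our poem stood during us], a complete constituent.

Yes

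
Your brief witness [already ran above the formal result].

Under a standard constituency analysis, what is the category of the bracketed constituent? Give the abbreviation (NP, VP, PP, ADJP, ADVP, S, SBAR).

VP

"ran" is the head of the bracketed span, so the span is a verb phrase: VP.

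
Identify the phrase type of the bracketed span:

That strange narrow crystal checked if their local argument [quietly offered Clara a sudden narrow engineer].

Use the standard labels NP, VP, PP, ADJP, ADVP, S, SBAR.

"offered" is the head of the bracketed span, so the span is a verb phrase: VP.

VP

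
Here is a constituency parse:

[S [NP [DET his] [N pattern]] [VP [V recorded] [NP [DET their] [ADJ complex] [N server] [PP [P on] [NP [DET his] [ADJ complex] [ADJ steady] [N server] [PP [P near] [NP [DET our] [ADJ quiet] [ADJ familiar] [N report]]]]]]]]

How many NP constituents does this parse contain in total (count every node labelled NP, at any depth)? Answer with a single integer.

4

The NP constituents are: [NP his pattern]; [NP their complex server on his complex steady server near our quiet familiar report]; [NP his complex steady server near our quiet familiar report]; [NP our quiet familiar report]. Total: 4.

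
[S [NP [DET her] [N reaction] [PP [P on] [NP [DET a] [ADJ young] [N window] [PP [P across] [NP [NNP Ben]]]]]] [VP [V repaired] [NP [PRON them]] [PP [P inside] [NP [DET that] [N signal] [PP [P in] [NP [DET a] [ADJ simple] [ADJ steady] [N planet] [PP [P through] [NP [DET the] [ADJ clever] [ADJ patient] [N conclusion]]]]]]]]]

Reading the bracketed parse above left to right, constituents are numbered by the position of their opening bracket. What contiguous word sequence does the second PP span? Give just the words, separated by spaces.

across Ben

The PP opening brackets appear, in order, over: "on a young window across Ben"; "across Ben"; "inside that signal in a simple steady planet through the clever patient conclusion"; "in a simple steady planet through the clever patient conclusion"; "through the clever patient conclusion". The second one spans "across Ben".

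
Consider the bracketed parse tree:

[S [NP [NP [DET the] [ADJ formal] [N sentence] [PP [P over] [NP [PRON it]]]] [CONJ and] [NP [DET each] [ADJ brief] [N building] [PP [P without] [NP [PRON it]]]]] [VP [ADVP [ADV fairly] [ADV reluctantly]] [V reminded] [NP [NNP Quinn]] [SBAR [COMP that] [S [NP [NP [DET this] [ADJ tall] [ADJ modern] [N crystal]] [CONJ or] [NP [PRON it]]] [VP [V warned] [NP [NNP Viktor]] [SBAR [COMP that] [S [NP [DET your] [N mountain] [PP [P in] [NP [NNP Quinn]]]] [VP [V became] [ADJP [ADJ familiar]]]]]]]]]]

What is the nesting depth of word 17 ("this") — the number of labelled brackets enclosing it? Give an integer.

7

The word sits inside DET, which is inside NP, inside NP, inside S, inside SBAR, inside VP, inside S — 7 brackets in all.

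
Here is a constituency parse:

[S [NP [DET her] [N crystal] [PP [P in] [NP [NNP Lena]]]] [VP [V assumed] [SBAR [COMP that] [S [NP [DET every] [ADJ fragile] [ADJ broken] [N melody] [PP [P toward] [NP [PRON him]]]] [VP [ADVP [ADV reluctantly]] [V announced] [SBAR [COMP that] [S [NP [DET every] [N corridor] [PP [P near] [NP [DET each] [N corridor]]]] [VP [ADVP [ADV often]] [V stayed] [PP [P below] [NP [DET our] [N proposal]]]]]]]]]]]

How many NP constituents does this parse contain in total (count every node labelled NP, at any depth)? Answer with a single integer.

7

The NP constituents are: [NP her crystal in Lena]; [NP Lena]; [NP every fragile broken melody toward him]; [NP him]; [NP every corridor near each corridor]; [NP each corridor] …. Total: 7.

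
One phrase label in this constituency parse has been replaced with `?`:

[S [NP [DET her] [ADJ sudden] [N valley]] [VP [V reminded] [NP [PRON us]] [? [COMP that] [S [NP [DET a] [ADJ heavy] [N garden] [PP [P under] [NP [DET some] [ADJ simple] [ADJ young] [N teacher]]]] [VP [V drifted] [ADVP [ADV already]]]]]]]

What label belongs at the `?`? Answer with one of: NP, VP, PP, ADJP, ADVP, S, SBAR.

The `?` node immediately contains: COMP 'that', S. That is the internal structure of a subordinate clause, so the label is SBAR.

SBAR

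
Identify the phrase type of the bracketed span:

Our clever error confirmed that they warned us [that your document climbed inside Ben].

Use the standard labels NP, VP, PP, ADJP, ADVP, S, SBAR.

SBAR

"that" is the head of the bracketed span, so the span is a subordinate clause: SBAR.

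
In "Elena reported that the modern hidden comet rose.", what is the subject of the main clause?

Elena

In the main clause the verb is "reported"; the NP preceding it, "Elena", is the subject.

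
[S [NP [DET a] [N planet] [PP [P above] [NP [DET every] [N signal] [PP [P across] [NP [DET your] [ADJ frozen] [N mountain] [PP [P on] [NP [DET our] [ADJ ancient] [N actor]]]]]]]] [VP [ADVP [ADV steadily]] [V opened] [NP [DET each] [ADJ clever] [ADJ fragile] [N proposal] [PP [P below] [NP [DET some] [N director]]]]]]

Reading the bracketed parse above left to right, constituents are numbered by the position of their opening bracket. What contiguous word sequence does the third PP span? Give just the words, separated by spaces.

on our ancient actor

Opening `[PP` markers occur at word positions 3, 6, 10, 20; the third of these opens the constituent [PP on our ancient actor].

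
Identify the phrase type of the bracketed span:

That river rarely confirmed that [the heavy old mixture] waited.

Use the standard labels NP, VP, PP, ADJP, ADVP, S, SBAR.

NP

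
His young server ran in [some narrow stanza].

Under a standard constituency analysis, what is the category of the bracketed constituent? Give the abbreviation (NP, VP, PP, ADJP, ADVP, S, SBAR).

NP

"stanza" is the head of the bracketed span, so the span is a noun phrase: NP.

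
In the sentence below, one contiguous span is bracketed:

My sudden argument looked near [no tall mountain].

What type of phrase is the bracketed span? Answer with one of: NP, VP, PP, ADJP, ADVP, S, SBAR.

The span is built around the noun "mountain" — a noun phrase (NP).

NP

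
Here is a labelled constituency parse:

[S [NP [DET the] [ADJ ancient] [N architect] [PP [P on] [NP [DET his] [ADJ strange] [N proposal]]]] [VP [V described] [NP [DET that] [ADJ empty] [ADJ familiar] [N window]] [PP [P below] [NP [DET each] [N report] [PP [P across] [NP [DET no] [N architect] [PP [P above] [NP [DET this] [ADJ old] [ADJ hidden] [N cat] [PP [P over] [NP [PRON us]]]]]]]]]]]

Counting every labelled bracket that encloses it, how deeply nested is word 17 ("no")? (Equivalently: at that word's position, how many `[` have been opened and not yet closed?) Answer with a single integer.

7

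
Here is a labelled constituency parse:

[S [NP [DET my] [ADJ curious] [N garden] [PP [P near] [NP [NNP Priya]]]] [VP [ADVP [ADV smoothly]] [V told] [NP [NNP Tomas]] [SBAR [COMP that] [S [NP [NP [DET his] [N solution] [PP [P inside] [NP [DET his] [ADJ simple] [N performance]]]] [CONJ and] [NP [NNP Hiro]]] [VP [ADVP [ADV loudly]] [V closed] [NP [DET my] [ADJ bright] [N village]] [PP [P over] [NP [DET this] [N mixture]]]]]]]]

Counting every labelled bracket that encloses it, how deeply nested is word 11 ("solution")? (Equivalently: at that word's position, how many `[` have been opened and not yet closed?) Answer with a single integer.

Counting open brackets not yet closed at "solution": [S [VP [SBAR [S [NP [NP [N = 7.

7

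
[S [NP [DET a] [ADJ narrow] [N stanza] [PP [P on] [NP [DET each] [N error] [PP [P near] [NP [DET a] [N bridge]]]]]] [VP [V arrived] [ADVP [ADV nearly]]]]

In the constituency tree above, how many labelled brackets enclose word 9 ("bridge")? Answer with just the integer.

7

The word sits inside N, which is inside NP, inside PP, inside NP, inside PP, inside NP, inside S — 7 brackets in all.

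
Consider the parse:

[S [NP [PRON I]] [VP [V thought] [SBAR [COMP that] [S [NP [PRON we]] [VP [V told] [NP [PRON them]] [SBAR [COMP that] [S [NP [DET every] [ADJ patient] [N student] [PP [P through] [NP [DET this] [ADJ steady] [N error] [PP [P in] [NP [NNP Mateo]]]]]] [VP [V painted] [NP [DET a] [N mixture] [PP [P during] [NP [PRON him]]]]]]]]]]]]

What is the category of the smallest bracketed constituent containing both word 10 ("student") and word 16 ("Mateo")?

NP

Word 10 lies under S → VP → SBAR → S → VP → SBAR → S → NP → N; word 16 lies under S → VP → SBAR → S → VP → SBAR → S → NP → PP → NP → PP → NP → NNP. The lowest shared node is the NP.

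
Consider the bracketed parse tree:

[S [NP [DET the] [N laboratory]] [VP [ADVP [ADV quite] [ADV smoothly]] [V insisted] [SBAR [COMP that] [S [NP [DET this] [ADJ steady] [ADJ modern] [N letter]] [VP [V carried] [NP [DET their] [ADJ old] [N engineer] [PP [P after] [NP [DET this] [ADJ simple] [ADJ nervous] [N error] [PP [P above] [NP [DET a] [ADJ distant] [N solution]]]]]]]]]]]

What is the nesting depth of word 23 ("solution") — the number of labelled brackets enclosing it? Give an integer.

11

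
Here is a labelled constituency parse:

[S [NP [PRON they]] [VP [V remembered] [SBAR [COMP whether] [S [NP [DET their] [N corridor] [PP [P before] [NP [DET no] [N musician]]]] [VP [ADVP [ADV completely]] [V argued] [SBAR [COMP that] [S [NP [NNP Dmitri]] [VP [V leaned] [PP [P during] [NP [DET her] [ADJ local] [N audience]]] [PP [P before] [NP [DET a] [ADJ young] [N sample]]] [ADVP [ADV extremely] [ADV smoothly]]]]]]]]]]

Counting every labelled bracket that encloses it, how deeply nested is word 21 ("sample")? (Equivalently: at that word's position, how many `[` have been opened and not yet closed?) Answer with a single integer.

11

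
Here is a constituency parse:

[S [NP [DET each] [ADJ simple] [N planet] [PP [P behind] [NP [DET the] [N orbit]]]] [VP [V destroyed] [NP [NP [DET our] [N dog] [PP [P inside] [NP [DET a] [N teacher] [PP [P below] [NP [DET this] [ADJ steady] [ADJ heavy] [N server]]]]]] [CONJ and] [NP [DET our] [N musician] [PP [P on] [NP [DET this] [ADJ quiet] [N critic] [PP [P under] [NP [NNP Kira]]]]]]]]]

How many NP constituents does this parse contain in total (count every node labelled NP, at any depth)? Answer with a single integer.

Listing each NP by its span: [NP each simple planet behind the orbit]; [NP the orbit]; [NP our dog inside a teacher below this steady heavy server and our musician on this quiet critic under Kira]; [NP our dog inside a teacher below this steady heavy server]; [NP a teacher below this steady heavy server]; [NP this steady heavy server] … — that makes 9.

9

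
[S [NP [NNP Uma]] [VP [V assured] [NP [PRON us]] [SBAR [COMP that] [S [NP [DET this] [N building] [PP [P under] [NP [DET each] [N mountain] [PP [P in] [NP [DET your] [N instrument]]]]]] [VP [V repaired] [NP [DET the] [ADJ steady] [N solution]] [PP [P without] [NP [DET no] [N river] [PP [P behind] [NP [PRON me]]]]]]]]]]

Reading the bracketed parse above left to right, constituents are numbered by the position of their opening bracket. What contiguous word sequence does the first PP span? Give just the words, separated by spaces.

under each mountain in your instrument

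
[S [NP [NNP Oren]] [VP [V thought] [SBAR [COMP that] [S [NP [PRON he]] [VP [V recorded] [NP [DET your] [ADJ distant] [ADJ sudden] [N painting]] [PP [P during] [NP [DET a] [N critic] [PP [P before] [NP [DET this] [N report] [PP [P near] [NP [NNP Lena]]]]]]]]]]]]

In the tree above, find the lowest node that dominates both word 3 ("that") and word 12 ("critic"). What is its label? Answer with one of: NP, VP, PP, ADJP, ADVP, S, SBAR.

The smallest bracket enclosing both words is [SBAR that he recorded your distant sudden painting during a critic before this report near Lena], so the label is SBAR.

SBAR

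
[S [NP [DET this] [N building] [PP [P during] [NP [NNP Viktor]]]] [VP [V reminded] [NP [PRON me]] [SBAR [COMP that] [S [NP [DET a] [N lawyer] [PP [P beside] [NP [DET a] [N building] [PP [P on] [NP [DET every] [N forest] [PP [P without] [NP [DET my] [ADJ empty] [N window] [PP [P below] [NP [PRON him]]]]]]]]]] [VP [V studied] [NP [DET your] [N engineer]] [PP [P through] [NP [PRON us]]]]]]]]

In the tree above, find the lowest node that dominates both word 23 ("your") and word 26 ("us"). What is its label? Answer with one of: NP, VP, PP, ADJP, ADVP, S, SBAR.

Both words fall inside [VP studied your engineer through us] (words 22–26), and no smaller constituent contains them both. Label: VP.

VP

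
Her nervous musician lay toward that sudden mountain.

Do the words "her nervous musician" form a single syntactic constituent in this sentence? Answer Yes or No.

These words form the whole noun phrase headed by "musician", so yes — one constituent.

Yes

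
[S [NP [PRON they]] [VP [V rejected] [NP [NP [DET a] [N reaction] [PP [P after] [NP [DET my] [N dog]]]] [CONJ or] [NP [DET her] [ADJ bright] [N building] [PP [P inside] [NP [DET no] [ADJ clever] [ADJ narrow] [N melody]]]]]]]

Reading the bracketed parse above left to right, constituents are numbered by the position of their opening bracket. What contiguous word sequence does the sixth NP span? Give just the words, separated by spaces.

no clever narrow melody

The NP opening brackets appear, in order, over: "they"; "a reaction after my dog or her bright building inside no clever narrow melody"; "a reaction after my dog"; "my dog"; "her bright building inside no clever narrow melody"; "no clever narrow melody". The sixth one spans "no clever narrow melody".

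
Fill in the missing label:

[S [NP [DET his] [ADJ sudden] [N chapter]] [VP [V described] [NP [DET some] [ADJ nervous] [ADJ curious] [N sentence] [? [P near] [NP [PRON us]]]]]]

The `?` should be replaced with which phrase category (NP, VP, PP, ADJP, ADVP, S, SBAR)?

A constituent whose immediate children are P 'near', NP is a prepositional phrase: PP.

PP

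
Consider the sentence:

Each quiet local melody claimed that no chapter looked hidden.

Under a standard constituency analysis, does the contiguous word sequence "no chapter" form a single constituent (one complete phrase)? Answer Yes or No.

Yes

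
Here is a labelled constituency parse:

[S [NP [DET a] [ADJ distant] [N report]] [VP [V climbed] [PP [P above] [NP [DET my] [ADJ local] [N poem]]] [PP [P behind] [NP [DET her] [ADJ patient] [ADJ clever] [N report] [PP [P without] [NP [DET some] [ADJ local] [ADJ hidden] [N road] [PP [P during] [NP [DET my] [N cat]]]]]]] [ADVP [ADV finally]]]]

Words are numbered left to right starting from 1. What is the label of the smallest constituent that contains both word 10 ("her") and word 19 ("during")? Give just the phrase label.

NP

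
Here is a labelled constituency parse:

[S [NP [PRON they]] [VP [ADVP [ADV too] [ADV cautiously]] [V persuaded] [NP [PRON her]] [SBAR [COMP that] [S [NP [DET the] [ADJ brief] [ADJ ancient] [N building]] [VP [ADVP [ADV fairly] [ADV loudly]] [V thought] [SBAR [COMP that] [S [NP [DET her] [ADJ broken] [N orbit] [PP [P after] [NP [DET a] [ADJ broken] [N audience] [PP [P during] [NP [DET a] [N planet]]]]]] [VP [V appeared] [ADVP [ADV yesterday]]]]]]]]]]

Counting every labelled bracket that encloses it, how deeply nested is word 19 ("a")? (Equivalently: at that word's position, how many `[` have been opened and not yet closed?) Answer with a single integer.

11

Path from the root down to the word: S → VP → SBAR → S → VP → SBAR → S → NP → PP → NP → DET. That is 11 enclosing brackets.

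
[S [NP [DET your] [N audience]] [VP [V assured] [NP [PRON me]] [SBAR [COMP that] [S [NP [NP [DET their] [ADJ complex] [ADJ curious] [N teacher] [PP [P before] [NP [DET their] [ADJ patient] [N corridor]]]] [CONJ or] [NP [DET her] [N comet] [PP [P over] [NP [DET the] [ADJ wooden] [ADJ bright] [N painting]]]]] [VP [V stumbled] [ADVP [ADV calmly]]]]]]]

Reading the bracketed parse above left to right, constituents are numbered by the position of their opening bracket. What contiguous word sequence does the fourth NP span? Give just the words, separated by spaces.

Opening `[NP` markers occur at word positions 1, 4, 6, 6, 11, 15, 18; the fourth of these opens the constituent [NP their complex curious teacher before their patient corridor].

their complex curious teacher before their patient corridor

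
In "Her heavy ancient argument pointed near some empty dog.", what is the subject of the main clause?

her heavy ancient argument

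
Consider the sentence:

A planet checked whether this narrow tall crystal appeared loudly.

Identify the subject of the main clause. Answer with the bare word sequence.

a planet

The subject of the main clause is the NP immediately before the verb "checked": "a planet".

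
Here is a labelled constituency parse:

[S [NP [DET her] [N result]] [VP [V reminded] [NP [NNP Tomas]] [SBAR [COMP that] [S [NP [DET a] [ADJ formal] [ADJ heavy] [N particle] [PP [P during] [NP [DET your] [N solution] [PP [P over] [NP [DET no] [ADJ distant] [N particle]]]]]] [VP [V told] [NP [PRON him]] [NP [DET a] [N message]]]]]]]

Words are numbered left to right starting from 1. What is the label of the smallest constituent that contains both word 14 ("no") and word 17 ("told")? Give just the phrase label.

S

Word 14 lies under S → VP → SBAR → S → NP → PP → NP → PP → NP → DET; word 17 lies under S → VP → SBAR → S → VP → V. The lowest shared node is the S.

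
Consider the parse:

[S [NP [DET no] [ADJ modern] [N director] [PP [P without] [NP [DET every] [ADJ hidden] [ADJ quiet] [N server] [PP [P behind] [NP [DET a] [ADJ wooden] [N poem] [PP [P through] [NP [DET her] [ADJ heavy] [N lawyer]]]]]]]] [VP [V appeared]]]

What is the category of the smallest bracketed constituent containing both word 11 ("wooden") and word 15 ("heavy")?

NP

The smallest bracket enclosing both words is [NP a wooden poem through her heavy lawyer], so the label is NP.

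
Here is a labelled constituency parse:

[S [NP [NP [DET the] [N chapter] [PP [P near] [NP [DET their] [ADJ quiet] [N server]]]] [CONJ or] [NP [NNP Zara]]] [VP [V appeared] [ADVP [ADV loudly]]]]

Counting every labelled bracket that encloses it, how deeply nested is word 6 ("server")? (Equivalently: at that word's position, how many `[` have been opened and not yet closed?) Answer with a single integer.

6

The word sits inside N, which is inside NP, inside PP, inside NP, inside NP, inside S — 6 brackets in all.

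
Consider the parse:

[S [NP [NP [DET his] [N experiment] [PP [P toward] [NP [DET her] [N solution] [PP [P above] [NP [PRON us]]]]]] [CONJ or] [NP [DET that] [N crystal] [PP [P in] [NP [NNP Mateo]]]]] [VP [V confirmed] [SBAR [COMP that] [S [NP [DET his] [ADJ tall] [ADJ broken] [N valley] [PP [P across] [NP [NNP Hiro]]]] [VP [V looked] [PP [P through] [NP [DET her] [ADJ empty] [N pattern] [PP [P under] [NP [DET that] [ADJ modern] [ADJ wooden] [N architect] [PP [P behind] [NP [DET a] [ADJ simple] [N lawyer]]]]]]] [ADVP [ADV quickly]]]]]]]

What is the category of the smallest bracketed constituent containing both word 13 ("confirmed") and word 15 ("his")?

VP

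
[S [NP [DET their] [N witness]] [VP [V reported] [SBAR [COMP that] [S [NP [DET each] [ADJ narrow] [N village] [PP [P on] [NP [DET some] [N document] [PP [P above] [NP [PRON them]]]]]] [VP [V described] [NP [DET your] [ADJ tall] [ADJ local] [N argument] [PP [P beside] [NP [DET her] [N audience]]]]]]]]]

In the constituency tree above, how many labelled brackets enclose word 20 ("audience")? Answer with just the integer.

The word sits inside N, which is inside NP, inside PP, inside NP, inside VP, inside S, inside SBAR, inside VP, inside S — 9 brackets in all.

9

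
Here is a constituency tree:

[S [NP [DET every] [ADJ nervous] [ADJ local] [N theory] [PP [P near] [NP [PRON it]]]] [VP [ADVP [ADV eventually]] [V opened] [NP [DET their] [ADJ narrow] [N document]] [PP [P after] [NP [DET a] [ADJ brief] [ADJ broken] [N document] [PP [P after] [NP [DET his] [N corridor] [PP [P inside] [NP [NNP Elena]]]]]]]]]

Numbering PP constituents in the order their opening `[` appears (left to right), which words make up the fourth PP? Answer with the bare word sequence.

inside Elena

The PP opening brackets appear, in order, over: "near it"; "after a brief broken document after his corridor inside Elena"; "after his corridor inside Elena"; "inside Elena". The fourth one spans "inside Elena".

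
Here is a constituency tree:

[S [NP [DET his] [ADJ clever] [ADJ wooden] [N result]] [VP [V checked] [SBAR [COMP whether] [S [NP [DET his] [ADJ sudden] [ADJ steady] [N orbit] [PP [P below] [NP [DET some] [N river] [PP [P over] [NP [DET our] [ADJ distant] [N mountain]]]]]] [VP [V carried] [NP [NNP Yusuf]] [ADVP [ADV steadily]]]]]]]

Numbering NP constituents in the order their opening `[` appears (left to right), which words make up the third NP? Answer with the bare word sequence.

some river over our distant mountain

The NP opening brackets appear, in order, over: "his clever wooden result"; "his sudden steady orbit below some river over our distant mountain"; "some river over our distant mountain"; "our distant mountain"; "Yusuf". The third one spans "some river over our distant mountain".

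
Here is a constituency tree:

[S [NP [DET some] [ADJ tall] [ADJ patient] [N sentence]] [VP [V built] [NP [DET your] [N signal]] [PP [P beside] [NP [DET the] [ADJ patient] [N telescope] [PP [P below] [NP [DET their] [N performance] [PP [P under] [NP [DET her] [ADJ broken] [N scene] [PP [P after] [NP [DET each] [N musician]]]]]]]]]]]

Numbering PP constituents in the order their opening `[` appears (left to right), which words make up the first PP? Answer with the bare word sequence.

beside the patient telescope below their performance under her broken scene after each musician

Opening `[PP` markers occur at word positions 8, 12, 15, 19; the first of these opens the constituent [PP beside the patient telescope below their performance under her broken scene after each musician].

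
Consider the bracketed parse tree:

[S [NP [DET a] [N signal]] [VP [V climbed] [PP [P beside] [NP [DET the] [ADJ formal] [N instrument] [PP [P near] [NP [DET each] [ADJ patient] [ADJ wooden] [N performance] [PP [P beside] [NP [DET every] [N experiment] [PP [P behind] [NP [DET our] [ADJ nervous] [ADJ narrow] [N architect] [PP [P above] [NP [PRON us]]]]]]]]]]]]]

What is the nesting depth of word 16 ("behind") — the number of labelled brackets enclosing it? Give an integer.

10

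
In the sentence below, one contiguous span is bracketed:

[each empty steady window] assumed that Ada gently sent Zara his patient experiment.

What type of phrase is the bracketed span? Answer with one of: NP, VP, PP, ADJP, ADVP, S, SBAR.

The span is built around the noun "window" — a noun phrase (NP).

NP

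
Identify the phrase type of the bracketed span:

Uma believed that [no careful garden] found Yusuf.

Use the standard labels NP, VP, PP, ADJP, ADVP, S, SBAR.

NP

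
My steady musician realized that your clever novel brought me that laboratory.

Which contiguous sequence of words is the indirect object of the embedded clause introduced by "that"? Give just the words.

Within the embedded clause introduced by "that", the indirect object of "brought" is "me".

me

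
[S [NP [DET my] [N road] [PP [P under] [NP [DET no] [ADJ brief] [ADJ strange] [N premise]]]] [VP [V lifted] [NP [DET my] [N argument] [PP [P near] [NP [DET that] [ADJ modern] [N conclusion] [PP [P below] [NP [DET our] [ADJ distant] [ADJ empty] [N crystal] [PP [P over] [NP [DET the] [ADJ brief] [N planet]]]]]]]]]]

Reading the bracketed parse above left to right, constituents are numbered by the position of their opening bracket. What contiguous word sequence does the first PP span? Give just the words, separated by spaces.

under no brief strange premise

The PP opening brackets appear, in order, over: "under no brief strange premise"; "near that modern conclusion below our distant empty crystal over the brief planet"; "below our distant empty crystal over the brief planet"; "over the brief planet". The first one spans "under no brief strange premise".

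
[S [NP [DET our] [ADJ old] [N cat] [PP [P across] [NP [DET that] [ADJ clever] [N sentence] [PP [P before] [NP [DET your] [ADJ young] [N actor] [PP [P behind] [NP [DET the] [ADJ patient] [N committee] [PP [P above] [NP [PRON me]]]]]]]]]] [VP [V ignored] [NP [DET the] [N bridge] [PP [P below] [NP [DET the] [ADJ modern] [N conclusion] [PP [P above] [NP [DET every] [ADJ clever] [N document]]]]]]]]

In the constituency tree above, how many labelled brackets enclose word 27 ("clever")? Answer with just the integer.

8

Counting open brackets not yet closed at "clever": [S [VP [NP [PP [NP [PP [NP [ADJ = 8.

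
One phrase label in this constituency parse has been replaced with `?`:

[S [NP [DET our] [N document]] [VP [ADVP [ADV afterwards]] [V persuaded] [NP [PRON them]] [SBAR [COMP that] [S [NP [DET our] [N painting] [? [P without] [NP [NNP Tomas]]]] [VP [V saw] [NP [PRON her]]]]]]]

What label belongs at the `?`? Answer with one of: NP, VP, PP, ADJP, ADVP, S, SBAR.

The `?` node immediately contains: P 'without', NP. That is the internal structure of a prepositional phrase, so the label is PP.

PP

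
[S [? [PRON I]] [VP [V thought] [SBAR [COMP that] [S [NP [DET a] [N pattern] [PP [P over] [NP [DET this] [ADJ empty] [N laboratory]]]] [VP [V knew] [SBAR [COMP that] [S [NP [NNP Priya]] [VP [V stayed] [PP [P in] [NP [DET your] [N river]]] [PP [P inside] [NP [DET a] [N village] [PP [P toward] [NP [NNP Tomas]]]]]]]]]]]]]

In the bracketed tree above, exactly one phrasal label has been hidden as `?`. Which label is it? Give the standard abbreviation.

The `?` node immediately contains: PRON 'I'. That is the internal structure of a noun phrase, so the label is NP.

NP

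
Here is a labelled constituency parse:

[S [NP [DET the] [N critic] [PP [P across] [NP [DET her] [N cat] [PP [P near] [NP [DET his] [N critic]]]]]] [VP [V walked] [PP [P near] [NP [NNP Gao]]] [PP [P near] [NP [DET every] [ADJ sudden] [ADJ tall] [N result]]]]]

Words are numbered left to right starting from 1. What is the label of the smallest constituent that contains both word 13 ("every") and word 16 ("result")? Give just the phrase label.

NP

The smallest bracket enclosing both words is [NP every sudden tall result], so the label is NP.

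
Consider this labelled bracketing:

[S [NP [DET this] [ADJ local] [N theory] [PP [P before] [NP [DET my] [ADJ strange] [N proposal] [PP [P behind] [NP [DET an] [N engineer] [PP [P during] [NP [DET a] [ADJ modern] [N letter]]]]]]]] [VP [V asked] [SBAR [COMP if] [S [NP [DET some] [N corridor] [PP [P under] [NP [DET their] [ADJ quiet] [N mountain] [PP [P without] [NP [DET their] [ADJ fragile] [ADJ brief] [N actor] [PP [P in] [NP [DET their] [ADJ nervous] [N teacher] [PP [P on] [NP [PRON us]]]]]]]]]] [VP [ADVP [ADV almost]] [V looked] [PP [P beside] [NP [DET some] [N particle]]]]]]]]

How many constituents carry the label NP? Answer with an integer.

10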